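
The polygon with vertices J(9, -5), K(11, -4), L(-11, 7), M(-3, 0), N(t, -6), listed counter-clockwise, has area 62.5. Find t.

4

Write out the shoelace sum; only the two edges meeting at N involve t:
2·Area = [((-3)·(-6) − t·0) + (t·(-5) − 9·(-6))] + 73
       = -5·t + 145 = 125
⇒ t = 4.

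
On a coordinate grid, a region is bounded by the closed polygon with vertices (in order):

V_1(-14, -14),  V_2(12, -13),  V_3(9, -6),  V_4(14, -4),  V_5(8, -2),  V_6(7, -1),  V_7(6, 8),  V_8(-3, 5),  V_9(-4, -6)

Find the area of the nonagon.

289.5

Apply the shoelace formula: 2A = Σ (x_i·y_{i+1} − x_{i+1}·y_i), indices taken mod 9.
V_1→V_2: (-14)(-13) − (12)(-14) = 350
V_2→V_3: (12)(-6) − (9)(-13) = 45
V_3→V_4: (9)(-4) − (14)(-6) = 48
V_4→V_5: (14)(-2) − (8)(-4) = 4
V_5→V_6: (8)(-1) − (7)(-2) = 6
V_6→V_7: (7)(8) − (6)(-1) = 62
V_7→V_8: (6)(5) − (-3)(8) = 54
V_8→V_9: (-3)(-6) − (-4)(5) = 38
V_9→V_1: (-4)(-14) − (-14)(-6) = -28
Σ = 579
Area = |Σ|/2 = 289.5.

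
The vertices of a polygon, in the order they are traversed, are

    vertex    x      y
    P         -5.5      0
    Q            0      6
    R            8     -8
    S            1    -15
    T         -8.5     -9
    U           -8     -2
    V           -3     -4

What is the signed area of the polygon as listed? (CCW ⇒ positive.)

-190.25

Σ = (-33) + (-48) + (-112) + (-136.5) + (-55) + (26) + (-22) = -380.5
Signed area = Σ/2 = -190.25 (negative ⇒ clockwise traversal).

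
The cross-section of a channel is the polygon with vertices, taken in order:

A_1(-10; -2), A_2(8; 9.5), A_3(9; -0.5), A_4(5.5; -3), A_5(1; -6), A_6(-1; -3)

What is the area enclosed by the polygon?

129.875

Apply the shoelace formula: 2A = Σ (x_i·y_{i+1} − x_{i+1}·y_i), indices taken mod 6.
A_1→A_2: (-10)(9.5) − (8)(-2) = -79
A_2→A_3: (8)(-0.5) − (9)(9.5) = -89.5
A_3→A_4: (9)(-3) − (5.5)(-0.5) = -24.25
A_4→A_5: (5.5)(-6) − (1)(-3) = -30
A_5→A_6: (1)(-3) − (-1)(-6) = -9
A_6→A_1: (-1)(-2) − (-10)(-3) = -28
Σ = -259.75
Area = |Σ|/2 = 129.875.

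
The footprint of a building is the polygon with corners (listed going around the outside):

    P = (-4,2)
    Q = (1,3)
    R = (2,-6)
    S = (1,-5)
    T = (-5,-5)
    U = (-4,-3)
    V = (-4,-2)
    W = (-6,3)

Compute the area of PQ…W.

46.5

Apply the shoelace (surveyor's) formula: 2A = Σ (x_i·y_{i+1} − x_{i+1}·y_i), indices taken mod 8.
Σ = (-14) + (-12) + (-4) + (-30) + (-5) + (-4) + (-24) + (0) = -93
Area = |Σ|/2 = 46.5.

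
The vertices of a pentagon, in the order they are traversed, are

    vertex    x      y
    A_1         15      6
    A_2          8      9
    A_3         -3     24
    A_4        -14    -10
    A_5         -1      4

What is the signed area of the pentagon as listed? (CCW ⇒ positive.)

270

Σ = (87) + (219) + (366) + (-66) + (-66) = 540
Signed area = Σ/2 = 270 (positive ⇒ counter-clockwise traversal).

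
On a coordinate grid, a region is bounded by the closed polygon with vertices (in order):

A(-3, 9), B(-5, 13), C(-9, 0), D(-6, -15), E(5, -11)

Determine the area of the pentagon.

Σ = (6) + (117) + (135) + (141) + (12) = 411
Area = |Σ|/2 = 205.5.

205.5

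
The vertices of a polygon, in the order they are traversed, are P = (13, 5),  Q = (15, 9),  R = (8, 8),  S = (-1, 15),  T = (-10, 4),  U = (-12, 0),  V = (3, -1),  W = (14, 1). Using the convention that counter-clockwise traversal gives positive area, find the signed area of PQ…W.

Apply Gauss's area formula: 2A = Σ (x_i·y_{i+1} − x_{i+1}·y_i), indices taken mod 8.
Cross-terms: 42, 48, 128, 146, 48, 12, 17, 57  ⇒  Σ = 498
Signed area = Σ/2 = 249 (positive ⇒ counter-clockwise traversal).

249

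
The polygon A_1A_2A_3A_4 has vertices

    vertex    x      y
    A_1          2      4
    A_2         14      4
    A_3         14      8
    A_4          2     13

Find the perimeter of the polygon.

|A_1A_2| = √((12)² + (0)²) = √144 = 12
|A_2A_3| = √((0)² + (4)²) = √16 = 4
|A_3A_4| = √((-12)² + (5)²) = √169 = 13
|A_4A_1| = √((0)² + (-9)²) = √81 = 9
Perimeter = 12 + 4 + 13 + 9 = 38.

38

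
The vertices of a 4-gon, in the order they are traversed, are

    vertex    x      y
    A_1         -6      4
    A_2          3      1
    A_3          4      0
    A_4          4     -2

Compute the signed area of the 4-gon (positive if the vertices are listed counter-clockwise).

Cross-terms: -18, -4, -8, 4  ⇒  Σ = -26
Signed area = Σ/2 = -13 (negative ⇒ clockwise traversal).

-13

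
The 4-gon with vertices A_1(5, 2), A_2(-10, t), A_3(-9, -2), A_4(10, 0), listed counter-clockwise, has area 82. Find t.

6

The doubled signed area Σ (x_i y_{i+1} − x_{i+1} y_i) is linear in t.
With t=0 it equals 80; the coefficient of t is 14 (from the two edges through A_2).
So 14·t + 80 = 2·82 = 164 ⇒ t = 6.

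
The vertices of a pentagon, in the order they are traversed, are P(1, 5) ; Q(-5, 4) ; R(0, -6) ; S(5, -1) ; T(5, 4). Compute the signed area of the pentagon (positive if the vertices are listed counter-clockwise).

67.5

Apply the shoelace formula: 2A = Σ (x_i·y_{i+1} − x_{i+1}·y_i), indices taken mod 5.
Σ = (29) + (30) + (30) + (25) + (21) = 135
Signed area = Σ/2 = 67.5 (positive ⇒ counter-clockwise traversal).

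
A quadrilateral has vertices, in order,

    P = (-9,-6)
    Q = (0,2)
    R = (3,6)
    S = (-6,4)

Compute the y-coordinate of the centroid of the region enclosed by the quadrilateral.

1.25

Apply Gauss's area formula. First the cross-terms c_i = x_i·y_{i+1} − x_{i+1}·y_i:
  -18, -6, 48, 72  ⇒  2A = 96, A = 48.
Then Σ (y_i + y_{i+1})·c_i = 360, so ȳ = 360 / (6·48) = 1.25.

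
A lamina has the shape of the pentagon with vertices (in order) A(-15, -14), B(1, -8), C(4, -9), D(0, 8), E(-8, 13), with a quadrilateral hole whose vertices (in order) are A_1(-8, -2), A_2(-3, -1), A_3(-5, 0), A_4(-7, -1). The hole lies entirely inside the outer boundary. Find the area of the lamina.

Outer boundary:
Apply the surveyor's formula: 2A = Σ (x_i·y_{i+1} − x_{i+1}·y_i), indices taken mod 5.
Σ = (134) + (23) + (32) + (64) + (307) = 560
Area = |Σ|/2 = 280.
Hole:
Cross-terms: 2, -5, 5, 6  ⇒  Σ = 8
Area = |Σ|/2 = 4.
Net area = 280 − 4 = 276.

276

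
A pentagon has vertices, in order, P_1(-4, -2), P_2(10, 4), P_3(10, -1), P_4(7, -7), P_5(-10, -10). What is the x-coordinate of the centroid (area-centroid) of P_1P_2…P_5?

Apply the shoelace (surveyor's) formula. First the cross-terms c_i = x_i·y_{i+1} − x_{i+1}·y_i:
  4, -50, -63, -140, -20  ⇒  2A = -269, A = -134.5.
Then Σ (x_i + x_{i+1})·c_i = -1347, so x̄ = -1347 / (6·(-134.5)) = 449/269.

449/269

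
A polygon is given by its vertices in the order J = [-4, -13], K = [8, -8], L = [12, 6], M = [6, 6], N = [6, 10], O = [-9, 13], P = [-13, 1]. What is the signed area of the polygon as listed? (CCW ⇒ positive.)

420.5

Apply Gauss's area formula: 2A = Σ (x_i·y_{i+1} − x_{i+1}·y_i), indices taken mod 7.
Σ = (136) + (144) + (36) + (24) + (168) + (160) + (173) = 841
Signed area = Σ/2 = 420.5 (positive ⇒ counter-clockwise traversal).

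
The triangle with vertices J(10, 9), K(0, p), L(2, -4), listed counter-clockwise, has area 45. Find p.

The doubled signed area Σ (x_i y_{i+1} − x_{i+1} y_i) is linear in p.
With p=0 it equals 58; the coefficient of p is 8 (from the two edges through K).
So 8·p + 58 = 2·45 = 90 ⇒ p = 4.

4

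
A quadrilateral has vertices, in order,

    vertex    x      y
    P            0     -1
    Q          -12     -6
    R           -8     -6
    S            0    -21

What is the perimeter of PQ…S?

|PQ| = √((-12)² + (-5)²) = √169 = 13
|QR| = √((4)² + (0)²) = √16 = 4
|RS| = √((8)² + (-15)²) = √289 = 17
|SP| = √((0)² + (20)²) = √400 = 20
Perimeter = 13 + 4 + 17 + 20 = 54.

54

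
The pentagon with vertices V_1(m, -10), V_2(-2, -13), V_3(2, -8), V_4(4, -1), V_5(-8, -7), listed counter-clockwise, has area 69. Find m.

-7

Write out the shoelace sum; only the two edges meeting at V_1 involve m:
2·Area = [((-8)·(-10) − m·(-7)) + (m·(-13) − (-2)·(-10))] + 36
       = -6·m + 96 = 138
⇒ m = -7.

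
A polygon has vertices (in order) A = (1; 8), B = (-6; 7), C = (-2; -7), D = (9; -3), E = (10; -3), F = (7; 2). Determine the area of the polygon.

139

Apply the shoelace (surveyor's) formula: 2A = Σ (x_i·y_{i+1} − x_{i+1}·y_i), indices taken mod 6.
Σ = (55) + (56) + (69) + (3) + (41) + (54) = 278
Area = |Σ|/2 = 139.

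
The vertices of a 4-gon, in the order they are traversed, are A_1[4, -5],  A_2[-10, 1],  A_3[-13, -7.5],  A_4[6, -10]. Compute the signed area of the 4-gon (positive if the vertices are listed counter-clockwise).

Apply Gauss's area formula: 2A = Σ (x_i·y_{i+1} − x_{i+1}·y_i), indices taken mod 4.
Cross-terms: -46, 88, 175, 10  ⇒  Σ = 227
Signed area = Σ/2 = 113.5 (positive ⇒ counter-clockwise traversal).

113.5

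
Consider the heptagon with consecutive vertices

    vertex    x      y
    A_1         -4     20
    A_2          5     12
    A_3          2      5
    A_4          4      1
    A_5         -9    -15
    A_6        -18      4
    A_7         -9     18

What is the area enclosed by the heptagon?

459

Apply Gauss's area formula: 2A = Σ (x_i·y_{i+1} − x_{i+1}·y_i), indices taken mod 7.
Cross-terms: -148, 1, -18, -51, -306, -288, -108  ⇒  Σ = -918
Area = |Σ|/2 = 459.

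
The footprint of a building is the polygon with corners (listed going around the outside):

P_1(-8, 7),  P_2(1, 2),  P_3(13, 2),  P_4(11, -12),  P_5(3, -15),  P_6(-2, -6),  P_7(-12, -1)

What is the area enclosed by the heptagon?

Σ = (-23) + (-24) + (-178) + (-129) + (-48) + (-70) + (-92) = -564
Area = |Σ|/2 = 282.

282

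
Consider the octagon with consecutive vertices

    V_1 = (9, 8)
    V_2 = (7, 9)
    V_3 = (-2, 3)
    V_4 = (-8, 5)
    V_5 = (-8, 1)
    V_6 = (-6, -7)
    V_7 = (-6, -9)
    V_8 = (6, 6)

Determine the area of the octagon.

98

Σ = (25) + (39) + (14) + (32) + (62) + (12) + (18) + (-6) = 196
Area = |Σ|/2 = 98.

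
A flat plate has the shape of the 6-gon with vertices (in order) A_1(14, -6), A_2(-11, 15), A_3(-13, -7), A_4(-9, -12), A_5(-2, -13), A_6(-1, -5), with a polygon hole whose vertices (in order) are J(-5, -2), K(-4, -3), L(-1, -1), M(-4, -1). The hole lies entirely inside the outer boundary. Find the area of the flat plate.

333.5

Outer boundary:
Apply Gauss's area formula: 2A = Σ (x_i·y_{i+1} − x_{i+1}·y_i), indices taken mod 6.
Cross-terms: 144, 272, 93, 93, -3, 76  ⇒  Σ = 675
Area = |Σ|/2 = 337.5.
Hole:
Apply the shoelace (surveyor's) formula: 2A = Σ (x_i·y_{i+1} − x_{i+1}·y_i), indices taken mod 4.
J→K: (-5)(-3) − (-4)(-2) = 7
K→L: (-4)(-1) − (-1)(-3) = 1
L→M: (-1)(-1) − (-4)(-1) = -3
M→J: (-4)(-2) − (-5)(-1) = 3
Σ = 8
Area = |Σ|/2 = 4.
Net area = 337.5 − 4 = 333.5.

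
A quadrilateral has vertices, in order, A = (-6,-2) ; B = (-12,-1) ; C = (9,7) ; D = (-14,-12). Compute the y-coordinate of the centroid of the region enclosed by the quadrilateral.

Apply Gauss's area formula. First the cross-terms c_i = x_i·y_{i+1} − x_{i+1}·y_i:
  -18, -75, -10, -44  ⇒  2A = -147, A = -73.5.
Then Σ (y_i + y_{i+1})·c_i = 270, so ȳ = 270 / (6·(-73.5)) = -30/49.

-30/49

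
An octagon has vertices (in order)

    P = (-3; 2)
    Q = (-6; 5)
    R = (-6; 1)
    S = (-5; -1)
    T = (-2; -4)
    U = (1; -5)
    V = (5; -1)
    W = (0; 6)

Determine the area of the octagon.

68

Apply the shoelace (surveyor's) formula: 2A = Σ (x_i·y_{i+1} − x_{i+1}·y_i), indices taken mod 8.
Cross-terms: -3, 24, 11, 18, 14, 24, 30, 18  ⇒  Σ = 136
Area = |Σ|/2 = 68.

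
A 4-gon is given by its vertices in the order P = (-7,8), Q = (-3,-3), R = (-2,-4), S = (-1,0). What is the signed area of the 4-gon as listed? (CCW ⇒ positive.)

Apply the surveyor's formula: 2A = Σ (x_i·y_{i+1} − x_{i+1}·y_i), indices taken mod 4.
P→Q: (-7)(-3) − (-3)(8) = 45
Q→R: (-3)(-4) − (-2)(-3) = 6
R→S: (-2)(0) − (-1)(-4) = -4
S→P: (-1)(8) − (-7)(0) = -8
Σ = 39
Signed area = Σ/2 = 19.5 (positive ⇒ counter-clockwise traversal).

19.5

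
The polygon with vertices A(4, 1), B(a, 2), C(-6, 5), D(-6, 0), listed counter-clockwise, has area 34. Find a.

Write out the shoelace sum; only the two edges meeting at B involve a:
2·Area = [(4·2 − a·1) + (a·5 − (-6)·2)] + 24
       = 4·a + 44 = 68
⇒ a = 6.

6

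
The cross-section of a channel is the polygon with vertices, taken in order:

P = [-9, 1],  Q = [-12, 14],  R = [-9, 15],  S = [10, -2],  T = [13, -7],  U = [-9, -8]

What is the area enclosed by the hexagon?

296

Σ = (-114) + (-54) + (-132) + (-44) + (-167) + (-81) = -592
Area = |Σ|/2 = 296.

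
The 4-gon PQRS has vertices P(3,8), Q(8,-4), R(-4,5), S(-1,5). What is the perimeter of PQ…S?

36

|PQ| = √((5)² + (-12)²) = √169 = 13
|QR| = √((-12)² + (9)²) = √225 = 15
|RS| = √((3)² + (0)²) = √9 = 3
|SP| = √((4)² + (3)²) = √25 = 5
Perimeter = 13 + 15 + 3 + 5 = 36.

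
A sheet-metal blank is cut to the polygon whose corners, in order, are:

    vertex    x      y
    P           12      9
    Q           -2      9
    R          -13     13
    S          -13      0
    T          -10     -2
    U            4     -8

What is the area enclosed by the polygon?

316

Apply the shoelace formula: 2A = Σ (x_i·y_{i+1} − x_{i+1}·y_i), indices taken mod 6.
Σ = (126) + (91) + (169) + (26) + (88) + (132) = 632
Area = |Σ|/2 = 316.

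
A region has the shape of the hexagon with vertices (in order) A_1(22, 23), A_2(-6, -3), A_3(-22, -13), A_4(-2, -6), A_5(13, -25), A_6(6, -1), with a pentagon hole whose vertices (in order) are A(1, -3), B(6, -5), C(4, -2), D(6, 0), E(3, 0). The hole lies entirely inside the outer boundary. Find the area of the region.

295.5

Outer boundary:
Apply the shoelace (surveyor's) formula: 2A = Σ (x_i·y_{i+1} − x_{i+1}·y_i), indices taken mod 6.
Σ = (72) + (12) + (106) + (128) + (137) + (160) = 615
Area = |Σ|/2 = 307.5.
Hole:
Apply Gauss's area formula: 2A = Σ (x_i·y_{i+1} − x_{i+1}·y_i), indices taken mod 5.
Σ = (13) + (8) + (12) + (0) + (-9) = 24
Area = |Σ|/2 = 12.
Net area = 307.5 − 12 = 295.5.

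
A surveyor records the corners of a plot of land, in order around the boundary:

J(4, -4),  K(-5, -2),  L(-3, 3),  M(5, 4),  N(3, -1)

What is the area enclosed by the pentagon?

Cross-terms: -28, -21, -27, -17, -8  ⇒  Σ = -101
Area = |Σ|/2 = 50.5.

50.5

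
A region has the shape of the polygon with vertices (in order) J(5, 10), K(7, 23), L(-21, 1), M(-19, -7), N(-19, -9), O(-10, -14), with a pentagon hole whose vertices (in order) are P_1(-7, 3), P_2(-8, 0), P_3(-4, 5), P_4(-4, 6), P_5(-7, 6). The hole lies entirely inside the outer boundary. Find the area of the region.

433

Outer boundary:
Apply the shoelace formula: 2A = Σ (x_i·y_{i+1} − x_{i+1}·y_i), indices taken mod 6.
J→K: (5)(23) − (7)(10) = 45
K→L: (7)(1) − (-21)(23) = 490
L→M: (-21)(-7) − (-19)(1) = 166
M→N: (-19)(-9) − (-19)(-7) = 38
N→O: (-19)(-14) − (-10)(-9) = 176
O→J: (-10)(10) − (5)(-14) = -30
Σ = 885
Area = |Σ|/2 = 442.5.
Hole:
Cross-terms: 24, -40, -4, 18, 21  ⇒  Σ = 19
Area = |Σ|/2 = 9.5.
Net area = 442.5 − 9.5 = 433.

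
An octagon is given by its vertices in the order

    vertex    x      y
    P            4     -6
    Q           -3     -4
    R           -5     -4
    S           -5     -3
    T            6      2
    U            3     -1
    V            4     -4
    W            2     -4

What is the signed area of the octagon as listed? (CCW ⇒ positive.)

-31.5

Apply Gauss's area formula: 2A = Σ (x_i·y_{i+1} − x_{i+1}·y_i), indices taken mod 8.
Σ = (-34) + (-8) + (-5) + (8) + (-12) + (-8) + (-8) + (4) = -63
Signed area = Σ/2 = -31.5 (negative ⇒ clockwise traversal).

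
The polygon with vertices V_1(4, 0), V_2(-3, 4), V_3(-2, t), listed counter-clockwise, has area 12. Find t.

The doubled signed area Σ (x_i y_{i+1} − x_{i+1} y_i) is linear in t.
With t=0 it equals 24; the coefficient of t is -7 (from the two edges through V_3).
So -7·t + 24 = 2·12 = 24 ⇒ t = 0.

0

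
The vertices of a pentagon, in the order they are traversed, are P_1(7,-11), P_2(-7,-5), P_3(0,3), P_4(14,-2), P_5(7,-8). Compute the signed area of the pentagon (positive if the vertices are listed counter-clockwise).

-147

P_1→P_2: (7)(-5) − (-7)(-11) = -112
P_2→P_3: (-7)(3) − (0)(-5) = -21
P_3→P_4: (0)(-2) − (14)(3) = -42
P_4→P_5: (14)(-8) − (7)(-2) = -98
P_5→P_1: (7)(-11) − (7)(-8) = -21
Σ = -294
Signed area = Σ/2 = -147 (negative ⇒ clockwise traversal).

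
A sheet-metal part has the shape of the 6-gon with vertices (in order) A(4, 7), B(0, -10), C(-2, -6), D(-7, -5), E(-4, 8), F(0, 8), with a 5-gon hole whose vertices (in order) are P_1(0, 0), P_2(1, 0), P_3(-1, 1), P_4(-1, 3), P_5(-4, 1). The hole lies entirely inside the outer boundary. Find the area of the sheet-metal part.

Outer boundary:
Apply the shoelace (surveyor's) formula: 2A = Σ (x_i·y_{i+1} − x_{i+1}·y_i), indices taken mod 6.
Cross-terms: -40, -20, -32, -76, -32, -32  ⇒  Σ = -232
Area = |Σ|/2 = 116.
Hole:
Σ = (0) + (1) + (-2) + (11) + (0) = 10
Area = |Σ|/2 = 5.
Net area = 116 − 5 = 111.

111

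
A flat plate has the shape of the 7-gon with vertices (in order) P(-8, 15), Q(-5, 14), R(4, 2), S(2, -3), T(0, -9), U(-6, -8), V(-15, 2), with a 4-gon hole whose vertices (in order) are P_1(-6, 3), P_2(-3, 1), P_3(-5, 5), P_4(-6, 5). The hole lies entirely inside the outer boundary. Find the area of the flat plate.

261

Outer boundary:
Σ = (-37) + (-66) + (-16) + (-18) + (-54) + (-132) + (-209) = -532
Area = |Σ|/2 = 266.
Hole:
Apply the shoelace formula: 2A = Σ (x_i·y_{i+1} − x_{i+1}·y_i), indices taken mod 4.
Cross-terms: 3, -10, 5, 12  ⇒  Σ = 10
Area = |Σ|/2 = 5.
Net area = 266 − 5 = 261.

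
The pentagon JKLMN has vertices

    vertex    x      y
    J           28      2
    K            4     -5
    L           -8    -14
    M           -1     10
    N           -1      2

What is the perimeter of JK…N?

102

|JK| = √((-24)² + (-7)²) = √625 = 25
|KL| = √((-12)² + (-9)²) = √225 = 15
|LM| = √((7)² + (24)²) = √625 = 25
|MN| = √((0)² + (-8)²) = √64 = 8
|NJ| = √((29)² + (0)²) = √841 = 29
Perimeter = 25 + 15 + 25 + 8 + 29 = 102.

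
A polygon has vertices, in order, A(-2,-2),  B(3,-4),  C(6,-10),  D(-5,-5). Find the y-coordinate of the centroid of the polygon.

-50/9

Apply the shoelace (surveyor's) formula. First the cross-terms c_i = x_i·y_{i+1} − x_{i+1}·y_i:
  14, -6, -80, 0  ⇒  2A = -72, A = -36.
Then Σ (y_i + y_{i+1})·c_i = 1200, so ȳ = 1200 / (6·(-36)) = -50/9.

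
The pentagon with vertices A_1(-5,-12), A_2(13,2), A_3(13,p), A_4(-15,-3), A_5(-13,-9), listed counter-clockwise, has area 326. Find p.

13

Write out the shoelace sum; only the two edges meeting at A_3 involve p:
2·Area = [(13·p − 13·2) + (13·(-3) − (-15)·p)] + 353
       = 28·p + 288 = 652
⇒ p = 13.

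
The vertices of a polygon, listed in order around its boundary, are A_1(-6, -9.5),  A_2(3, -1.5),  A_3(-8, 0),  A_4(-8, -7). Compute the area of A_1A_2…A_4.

Apply the surveyor's formula: 2A = Σ (x_i·y_{i+1} − x_{i+1}·y_i), indices taken mod 4.
Σ = (37.5) + (-12) + (56) + (34) = 115.5
Area = |Σ|/2 = 57.75.

57.75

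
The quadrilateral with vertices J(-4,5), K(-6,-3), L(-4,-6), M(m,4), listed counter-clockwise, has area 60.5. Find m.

5

The doubled signed area Σ (x_i y_{i+1} − x_{i+1} y_i) is linear in m.
With m=0 it equals 66; the coefficient of m is 11 (from the two edges through M).
So 11·m + 66 = 2·60.5 = 121 ⇒ m = 5.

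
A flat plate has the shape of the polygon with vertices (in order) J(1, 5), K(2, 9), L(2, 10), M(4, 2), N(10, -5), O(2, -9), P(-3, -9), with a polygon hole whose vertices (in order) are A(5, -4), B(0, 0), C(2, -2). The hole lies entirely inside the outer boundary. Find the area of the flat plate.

Outer boundary:
Apply the shoelace formula: 2A = Σ (x_i·y_{i+1} − x_{i+1}·y_i), indices taken mod 7.
Cross-terms: -1, 2, -36, -40, -80, -45, -6  ⇒  Σ = -206
Area = |Σ|/2 = 103.
Hole:
Apply Gauss's area formula: 2A = Σ (x_i·y_{i+1} − x_{i+1}·y_i), indices taken mod 3.
Σ = (0) + (0) + (2) = 2
Area = |Σ|/2 = 1.
Net area = 103 − 1 = 102.

102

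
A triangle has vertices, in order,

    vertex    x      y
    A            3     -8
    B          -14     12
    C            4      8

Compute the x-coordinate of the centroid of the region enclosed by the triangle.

Apply the surveyor's formula. First the cross-terms c_i = x_i·y_{i+1} − x_{i+1}·y_i:
  -76, -160, -56  ⇒  2A = -292, A = -146.
Then Σ (x_i + x_{i+1})·c_i = 2044, so x̄ = 2044 / (6·(-146)) = -7/3.

-7/3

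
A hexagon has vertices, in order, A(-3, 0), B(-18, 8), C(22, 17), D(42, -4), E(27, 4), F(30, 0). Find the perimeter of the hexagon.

142

|AB| = √((-15)² + (8)²) = √289 = 17
|BC| = √((40)² + (9)²) = √1681 = 41
|CD| = √((20)² + (-21)²) = √841 = 29
|DE| = √((-15)² + (8)²) = √289 = 17
|EF| = √((3)² + (-4)²) = √25 = 5
|FA| = √((-33)² + (0)²) = √1089 = 33
Perimeter = 17 + 41 + 29 + 17 + 5 + 33 = 142.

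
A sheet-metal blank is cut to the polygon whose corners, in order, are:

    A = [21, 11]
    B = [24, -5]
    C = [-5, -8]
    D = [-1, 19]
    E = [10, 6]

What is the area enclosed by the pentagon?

Apply the shoelace formula: 2A = Σ (x_i·y_{i+1} − x_{i+1}·y_i), indices taken mod 5.
Cross-terms: -369, -217, -103, -196, -16  ⇒  Σ = -901
Area = |Σ|/2 = 450.5.

450.5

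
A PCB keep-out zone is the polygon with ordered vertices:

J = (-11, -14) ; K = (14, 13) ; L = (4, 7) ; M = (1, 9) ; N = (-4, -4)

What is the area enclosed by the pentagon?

86

Cross-terms: 53, 46, 29, 32, 12  ⇒  Σ = 172
Area = |Σ|/2 = 86.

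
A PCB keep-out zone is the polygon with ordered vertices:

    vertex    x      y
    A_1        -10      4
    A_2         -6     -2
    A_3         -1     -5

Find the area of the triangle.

9

A_1→A_2: (-10)(-2) − (-6)(4) = 44
A_2→A_3: (-6)(-5) − (-1)(-2) = 28
A_3→A_1: (-1)(4) − (-10)(-5) = -54
Σ = 18
Area = |Σ|/2 = 9.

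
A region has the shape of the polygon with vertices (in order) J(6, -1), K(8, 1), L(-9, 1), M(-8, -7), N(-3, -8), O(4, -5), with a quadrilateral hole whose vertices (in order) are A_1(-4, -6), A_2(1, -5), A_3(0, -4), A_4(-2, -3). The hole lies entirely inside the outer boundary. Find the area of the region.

Outer boundary:
Cross-terms: 14, 17, 71, 43, 47, 26  ⇒  Σ = 218
Area = |Σ|/2 = 109.
Hole:
Σ = (26) + (-4) + (-8) + (0) = 14
Area = |Σ|/2 = 7.
Net area = 109 − 7 = 102.

102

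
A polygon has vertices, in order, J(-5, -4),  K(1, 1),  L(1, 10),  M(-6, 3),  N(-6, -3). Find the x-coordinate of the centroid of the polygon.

Apply the shoelace formula. First the cross-terms c_i = x_i·y_{i+1} − x_{i+1}·y_i:
  -1, 9, 63, 36, 9  ⇒  2A = 116, A = 58.
Then Σ (x_i + x_{i+1})·c_i = -824, so x̄ = -824 / (6·58) = -206/87.

-206/87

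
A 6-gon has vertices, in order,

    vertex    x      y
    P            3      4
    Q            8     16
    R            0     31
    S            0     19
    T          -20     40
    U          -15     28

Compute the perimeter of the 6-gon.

|PQ| = √((5)² + (12)²) = √169 = 13
|QR| = √((-8)² + (15)²) = √289 = 17
|RS| = √((0)² + (-12)²) = √144 = 12
|ST| = √((-20)² + (21)²) = √841 = 29
|TU| = √((5)² + (-12)²) = √169 = 13
|UP| = √((18)² + (-24)²) = √900 = 30
Perimeter = 13 + 17 + 12 + 29 + 13 + 30 = 114.

114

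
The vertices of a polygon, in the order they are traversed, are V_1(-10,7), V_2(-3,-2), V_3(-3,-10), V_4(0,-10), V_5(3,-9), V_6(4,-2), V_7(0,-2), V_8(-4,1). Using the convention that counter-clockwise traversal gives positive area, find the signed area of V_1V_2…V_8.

60.5

Apply Gauss's area formula: 2A = Σ (x_i·y_{i+1} − x_{i+1}·y_i), indices taken mod 8.
Σ = (41) + (24) + (30) + (30) + (30) + (-8) + (-8) + (-18) = 121
Signed area = Σ/2 = 60.5 (positive ⇒ counter-clockwise traversal).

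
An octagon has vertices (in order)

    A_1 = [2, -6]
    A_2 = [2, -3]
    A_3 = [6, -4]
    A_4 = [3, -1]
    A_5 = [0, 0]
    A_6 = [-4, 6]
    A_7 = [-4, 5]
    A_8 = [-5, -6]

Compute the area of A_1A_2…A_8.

Σ = (6) + (10) + (6) + (0) + (0) + (4) + (49) + (42) = 117
Area = |Σ|/2 = 58.5.

58.5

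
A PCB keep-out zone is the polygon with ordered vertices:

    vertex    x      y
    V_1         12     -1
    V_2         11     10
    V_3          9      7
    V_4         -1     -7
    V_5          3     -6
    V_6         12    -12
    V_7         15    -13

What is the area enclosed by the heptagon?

145

Apply the shoelace formula: 2A = Σ (x_i·y_{i+1} − x_{i+1}·y_i), indices taken mod 7.
Cross-terms: 131, -13, -56, 27, 36, 24, 141  ⇒  Σ = 290
Area = |Σ|/2 = 145.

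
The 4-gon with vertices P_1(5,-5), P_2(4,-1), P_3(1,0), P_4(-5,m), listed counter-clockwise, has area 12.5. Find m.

4

The doubled signed area Σ (x_i y_{i+1} − x_{i+1} y_i) is linear in m.
With m=0 it equals 41; the coefficient of m is -4 (from the two edges through P_4).
So -4·m + 41 = 2·12.5 = 25 ⇒ m = 4.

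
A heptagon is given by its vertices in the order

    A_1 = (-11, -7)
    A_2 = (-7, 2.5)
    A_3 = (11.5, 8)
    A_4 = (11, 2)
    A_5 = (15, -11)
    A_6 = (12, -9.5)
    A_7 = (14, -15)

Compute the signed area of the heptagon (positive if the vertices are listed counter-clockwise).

Σ = (-76.5) + (-84.75) + (-65) + (-151) + (-10.5) + (-47) + (-263) = -697.75
Signed area = Σ/2 = -348.875 (negative ⇒ clockwise traversal).

-348.875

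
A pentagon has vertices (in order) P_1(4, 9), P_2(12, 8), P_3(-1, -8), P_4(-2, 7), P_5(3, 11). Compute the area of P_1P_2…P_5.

123.5

Σ = (-76) + (-88) + (-23) + (-43) + (-17) = -247
Area = |Σ|/2 = 123.5.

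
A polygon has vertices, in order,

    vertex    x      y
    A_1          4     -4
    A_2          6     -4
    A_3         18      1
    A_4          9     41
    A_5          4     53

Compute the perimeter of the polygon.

126

|A_1A_2| = √((2)² + (0)²) = √4 = 2
|A_2A_3| = √((12)² + (5)²) = √169 = 13
|A_3A_4| = √((-9)² + (40)²) = √1681 = 41
|A_4A_5| = √((-5)² + (12)²) = √169 = 13
|A_5A_1| = √((0)² + (-57)²) = √3249 = 57
Perimeter = 2 + 13 + 41 + 13 + 57 = 126.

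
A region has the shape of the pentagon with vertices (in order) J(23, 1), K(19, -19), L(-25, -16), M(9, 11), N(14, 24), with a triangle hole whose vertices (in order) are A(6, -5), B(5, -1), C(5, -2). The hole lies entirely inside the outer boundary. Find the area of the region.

920.5

Outer boundary:
Apply Gauss's area formula: 2A = Σ (x_i·y_{i+1} − x_{i+1}·y_i), indices taken mod 5.
J→K: (23)(-19) − (19)(1) = -456
K→L: (19)(-16) − (-25)(-19) = -779
L→M: (-25)(11) − (9)(-16) = -131
M→N: (9)(24) − (14)(11) = 62
N→J: (14)(1) − (23)(24) = -538
Σ = -1842
Area = |Σ|/2 = 921.
Hole:
Cross-terms: 19, -5, -13  ⇒  Σ = 1
Area = |Σ|/2 = 0.5.
Net area = 921 − 0.5 = 920.5.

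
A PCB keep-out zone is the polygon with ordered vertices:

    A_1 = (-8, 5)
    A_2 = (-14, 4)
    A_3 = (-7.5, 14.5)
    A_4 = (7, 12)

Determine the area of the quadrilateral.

97.75

A_1→A_2: (-8)(4) − (-14)(5) = 38
A_2→A_3: (-14)(14.5) − (-7.5)(4) = -173
A_3→A_4: (-7.5)(12) − (7)(14.5) = -191.5
A_4→A_1: (7)(5) − (-8)(12) = 131
Σ = -195.5
Area = |Σ|/2 = 97.75.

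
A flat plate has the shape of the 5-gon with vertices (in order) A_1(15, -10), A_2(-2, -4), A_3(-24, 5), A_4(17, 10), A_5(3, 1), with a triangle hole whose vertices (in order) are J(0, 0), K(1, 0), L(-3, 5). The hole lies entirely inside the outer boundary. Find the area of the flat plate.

Outer boundary:
Apply Gauss's area formula: 2A = Σ (x_i·y_{i+1} − x_{i+1}·y_i), indices taken mod 5.
Σ = (-80) + (-106) + (-325) + (-13) + (-45) = -569
Area = |Σ|/2 = 284.5.
Hole:
Apply Gauss's area formula: 2A = Σ (x_i·y_{i+1} − x_{i+1}·y_i), indices taken mod 3.
J→K: (0)(0) − (1)(0) = 0
K→L: (1)(5) − (-3)(0) = 5
L→J: (-3)(0) − (0)(5) = 0
Σ = 5
Area = |Σ|/2 = 2.5.
Net area = 284.5 − 2.5 = 282.

282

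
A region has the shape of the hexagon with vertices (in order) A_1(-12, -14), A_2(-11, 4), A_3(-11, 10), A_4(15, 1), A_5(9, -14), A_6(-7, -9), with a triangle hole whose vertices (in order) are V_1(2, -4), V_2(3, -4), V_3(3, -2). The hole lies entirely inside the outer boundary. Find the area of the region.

Outer boundary:
Apply the shoelace (surveyor's) formula: 2A = Σ (x_i·y_{i+1} − x_{i+1}·y_i), indices taken mod 6.
Σ = (-202) + (-66) + (-161) + (-219) + (-179) + (-10) = -837
Area = |Σ|/2 = 418.5.
Hole:
Apply the shoelace (surveyor's) formula: 2A = Σ (x_i·y_{i+1} − x_{i+1}·y_i), indices taken mod 3.
Σ = (4) + (6) + (-8) = 2
Area = |Σ|/2 = 1.
Net area = 418.5 − 1 = 417.5.

417.5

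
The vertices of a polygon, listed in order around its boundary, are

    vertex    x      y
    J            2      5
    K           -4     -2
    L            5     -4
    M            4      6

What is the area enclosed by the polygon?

48

Apply the surveyor's formula: 2A = Σ (x_i·y_{i+1} − x_{i+1}·y_i), indices taken mod 4.
Cross-terms: 16, 26, 46, 8  ⇒  Σ = 96
Area = |Σ|/2 = 48.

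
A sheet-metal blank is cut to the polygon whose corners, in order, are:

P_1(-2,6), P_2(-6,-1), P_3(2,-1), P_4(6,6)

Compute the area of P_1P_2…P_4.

Apply Gauss's area formula: 2A = Σ (x_i·y_{i+1} − x_{i+1}·y_i), indices taken mod 4.
Cross-terms: 38, 8, 18, 48  ⇒  Σ = 112
Area = |Σ|/2 = 56.

56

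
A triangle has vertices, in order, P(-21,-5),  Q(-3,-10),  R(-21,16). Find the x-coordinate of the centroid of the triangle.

-15

Apply the surveyor's formula. First the cross-terms c_i = x_i·y_{i+1} − x_{i+1}·y_i:
  195, -258, 441  ⇒  2A = 378, A = 189.
Then Σ (x_i + x_{i+1})·c_i = -17010, so x̄ = -17010 / (6·189) = -15.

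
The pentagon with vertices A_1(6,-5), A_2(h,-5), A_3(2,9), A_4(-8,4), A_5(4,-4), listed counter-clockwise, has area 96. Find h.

8

The doubled signed area Σ (x_i y_{i+1} − x_{i+1} y_i) is linear in h.
With h=0 it equals 80; the coefficient of h is 14 (from the two edges through A_2).
So 14·h + 80 = 2·96 = 192 ⇒ h = 8.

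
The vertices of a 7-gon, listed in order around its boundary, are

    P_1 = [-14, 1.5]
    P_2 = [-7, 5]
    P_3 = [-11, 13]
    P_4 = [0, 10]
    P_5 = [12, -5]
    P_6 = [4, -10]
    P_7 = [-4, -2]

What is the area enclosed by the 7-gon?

Apply the shoelace formula: 2A = Σ (x_i·y_{i+1} − x_{i+1}·y_i), indices taken mod 7.
Cross-terms: -59.5, -36, -110, -120, -100, -48, -34  ⇒  Σ = -507.5
Area = |Σ|/2 = 253.75.

253.75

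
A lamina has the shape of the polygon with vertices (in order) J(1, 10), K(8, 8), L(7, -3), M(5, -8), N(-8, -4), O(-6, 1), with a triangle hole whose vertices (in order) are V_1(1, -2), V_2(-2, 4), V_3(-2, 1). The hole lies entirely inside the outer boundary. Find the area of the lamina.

Outer boundary:
Apply the shoelace formula: 2A = Σ (x_i·y_{i+1} − x_{i+1}·y_i), indices taken mod 6.
J→K: (1)(8) − (8)(10) = -72
K→L: (8)(-3) − (7)(8) = -80
L→M: (7)(-8) − (5)(-3) = -41
M→N: (5)(-4) − (-8)(-8) = -84
N→O: (-8)(1) − (-6)(-4) = -32
O→J: (-6)(10) − (1)(1) = -61
Σ = -370
Area = |Σ|/2 = 185.
Hole:
Apply the shoelace formula: 2A = Σ (x_i·y_{i+1} − x_{i+1}·y_i), indices taken mod 3.
Σ = (0) + (6) + (3) = 9
Area = |Σ|/2 = 4.5.
Net area = 185 − 4.5 = 180.5.

180.5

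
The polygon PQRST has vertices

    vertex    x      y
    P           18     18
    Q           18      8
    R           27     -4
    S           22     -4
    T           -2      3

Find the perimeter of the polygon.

|PQ| = √((0)² + (-10)²) = √100 = 10
|QR| = √((9)² + (-12)²) = √225 = 15
|RS| = √((-5)² + (0)²) = √25 = 5
|ST| = √((-24)² + (7)²) = √625 = 25
|TP| = √((20)² + (15)²) = √625 = 25
Perimeter = 10 + 15 + 5 + 25 + 25 = 80.

80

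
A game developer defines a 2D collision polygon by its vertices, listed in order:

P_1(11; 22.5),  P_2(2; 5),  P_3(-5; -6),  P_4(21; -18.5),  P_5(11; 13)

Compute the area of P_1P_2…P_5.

411.25

Apply the shoelace (surveyor's) formula: 2A = Σ (x_i·y_{i+1} − x_{i+1}·y_i), indices taken mod 5.
Σ = (10) + (13) + (218.5) + (476.5) + (104.5) = 822.5
Area = |Σ|/2 = 411.25.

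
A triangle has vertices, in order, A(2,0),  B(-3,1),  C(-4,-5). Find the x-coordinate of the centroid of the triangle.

Apply the shoelace (surveyor's) formula. First the cross-terms c_i = x_i·y_{i+1} − x_{i+1}·y_i:
  2, 19, 10  ⇒  2A = 31, A = 15.5.
Then Σ (x_i + x_{i+1})·c_i = -155, so x̄ = -155 / (6·15.5) = -5/3.

-5/3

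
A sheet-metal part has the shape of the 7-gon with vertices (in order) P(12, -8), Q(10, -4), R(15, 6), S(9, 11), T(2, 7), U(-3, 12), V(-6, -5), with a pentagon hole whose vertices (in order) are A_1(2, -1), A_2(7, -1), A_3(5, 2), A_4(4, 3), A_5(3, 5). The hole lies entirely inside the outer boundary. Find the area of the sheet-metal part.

257.5

Outer boundary:
Apply the shoelace formula: 2A = Σ (x_i·y_{i+1} − x_{i+1}·y_i), indices taken mod 7.
Σ = (32) + (120) + (111) + (41) + (45) + (87) + (108) = 544
Area = |Σ|/2 = 272.
Hole:
Apply the surveyor's formula: 2A = Σ (x_i·y_{i+1} − x_{i+1}·y_i), indices taken mod 5.
Cross-terms: 5, 19, 7, 11, -13  ⇒  Σ = 29
Area = |Σ|/2 = 14.5.
Net area = 272 − 14.5 = 257.5.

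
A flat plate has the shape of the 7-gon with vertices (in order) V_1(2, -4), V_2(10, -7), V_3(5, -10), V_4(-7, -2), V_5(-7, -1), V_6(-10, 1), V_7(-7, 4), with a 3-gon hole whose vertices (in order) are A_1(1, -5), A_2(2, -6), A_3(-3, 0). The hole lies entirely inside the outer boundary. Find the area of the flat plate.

Outer boundary:
Apply the shoelace formula: 2A = Σ (x_i·y_{i+1} − x_{i+1}·y_i), indices taken mod 7.
V_1→V_2: (2)(-7) − (10)(-4) = 26
V_2→V_3: (10)(-10) − (5)(-7) = -65
V_3→V_4: (5)(-2) − (-7)(-10) = -80
V_4→V_5: (-7)(-1) − (-7)(-2) = -7
V_5→V_6: (-7)(1) − (-10)(-1) = -17
V_6→V_7: (-10)(4) − (-7)(1) = -33
V_7→V_1: (-7)(-4) − (2)(4) = 20
Σ = -156
Area = |Σ|/2 = 78.
Hole:
Σ = (4) + (-18) + (15) = 1
Area = |Σ|/2 = 0.5.
Net area = 78 − 0.5 = 77.5.

77.5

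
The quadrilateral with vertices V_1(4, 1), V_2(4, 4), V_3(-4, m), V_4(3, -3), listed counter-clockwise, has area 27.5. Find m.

Write out the shoelace sum; only the two edges meeting at V_3 involve m:
2·Area = [(4·m − (-4)·4) + ((-4)·(-3) − 3·m)] + 27
       = 1·m + 55 = 55
⇒ m = 0.

0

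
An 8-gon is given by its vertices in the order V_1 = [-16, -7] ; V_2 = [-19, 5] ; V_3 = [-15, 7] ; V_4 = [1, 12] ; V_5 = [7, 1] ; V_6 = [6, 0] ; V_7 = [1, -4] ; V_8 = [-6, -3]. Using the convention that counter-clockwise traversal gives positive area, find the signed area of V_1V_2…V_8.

-302

V_1→V_2: (-16)(5) − (-19)(-7) = -213
V_2→V_3: (-19)(7) − (-15)(5) = -58
V_3→V_4: (-15)(12) − (1)(7) = -187
V_4→V_5: (1)(1) − (7)(12) = -83
V_5→V_6: (7)(0) − (6)(1) = -6
V_6→V_7: (6)(-4) − (1)(0) = -24
V_7→V_8: (1)(-3) − (-6)(-4) = -27
V_8→V_1: (-6)(-7) − (-16)(-3) = -6
Σ = -604
Signed area = Σ/2 = -302 (negative ⇒ clockwise traversal).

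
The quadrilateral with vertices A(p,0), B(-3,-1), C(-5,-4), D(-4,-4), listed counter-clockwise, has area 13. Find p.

5

The doubled signed area Σ (x_i y_{i+1} − x_{i+1} y_i) is linear in p.
With p=0 it equals 11; the coefficient of p is 3 (from the two edges through A).
So 3·p + 11 = 2·13 = 26 ⇒ p = 5.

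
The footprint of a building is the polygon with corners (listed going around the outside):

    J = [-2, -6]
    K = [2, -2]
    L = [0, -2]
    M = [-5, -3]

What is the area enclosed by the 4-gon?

13

Apply the surveyor's formula: 2A = Σ (x_i·y_{i+1} − x_{i+1}·y_i), indices taken mod 4.
Σ = (16) + (-4) + (-10) + (24) = 26
Area = |Σ|/2 = 13.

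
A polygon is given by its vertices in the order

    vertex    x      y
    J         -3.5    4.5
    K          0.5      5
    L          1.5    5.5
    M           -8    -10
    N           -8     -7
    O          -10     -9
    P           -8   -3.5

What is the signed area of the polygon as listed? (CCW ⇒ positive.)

-51.375

Σ = (-19.75) + (-4.75) + (29) + (-24) + (2) + (-37) + (-48.25) = -102.75
Signed area = Σ/2 = -51.375 (negative ⇒ clockwise traversal).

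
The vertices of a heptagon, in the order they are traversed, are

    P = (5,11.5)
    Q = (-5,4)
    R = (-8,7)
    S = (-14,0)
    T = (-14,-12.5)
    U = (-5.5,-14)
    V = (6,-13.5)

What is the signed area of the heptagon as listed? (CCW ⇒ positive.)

384.75

Apply Gauss's area formula: 2A = Σ (x_i·y_{i+1} − x_{i+1}·y_i), indices taken mod 7.
Σ = (77.5) + (-3) + (98) + (175) + (127.25) + (158.25) + (136.5) = 769.5
Signed area = Σ/2 = 384.75 (positive ⇒ counter-clockwise traversal).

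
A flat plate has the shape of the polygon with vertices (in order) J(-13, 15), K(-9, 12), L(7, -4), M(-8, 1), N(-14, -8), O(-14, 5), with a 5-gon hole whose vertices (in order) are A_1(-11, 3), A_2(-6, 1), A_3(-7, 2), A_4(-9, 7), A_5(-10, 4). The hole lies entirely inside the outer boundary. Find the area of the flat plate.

162

Outer boundary:
Apply Gauss's area formula: 2A = Σ (x_i·y_{i+1} − x_{i+1}·y_i), indices taken mod 6.
Cross-terms: -21, -48, -25, 78, -182, -145  ⇒  Σ = -343
Area = |Σ|/2 = 171.5.
Hole:
Apply the shoelace (surveyor's) formula: 2A = Σ (x_i·y_{i+1} − x_{i+1}·y_i), indices taken mod 5.
Σ = (7) + (-5) + (-31) + (34) + (14) = 19
Area = |Σ|/2 = 9.5.
Net area = 171.5 − 9.5 = 162.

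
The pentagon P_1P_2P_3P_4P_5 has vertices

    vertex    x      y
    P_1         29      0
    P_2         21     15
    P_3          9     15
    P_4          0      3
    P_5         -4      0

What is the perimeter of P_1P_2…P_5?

|P_1P_2| = √((-8)² + (15)²) = √289 = 17
|P_2P_3| = √((-12)² + (0)²) = √144 = 12
|P_3P_4| = √((-9)² + (-12)²) = √225 = 15
|P_4P_5| = √((-4)² + (-3)²) = √25 = 5
|P_5P_1| = √((33)² + (0)²) = √1089 = 33
Perimeter = 17 + 12 + 15 + 5 + 33 = 82.

82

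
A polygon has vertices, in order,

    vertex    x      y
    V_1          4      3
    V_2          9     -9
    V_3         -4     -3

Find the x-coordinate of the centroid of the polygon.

3

Apply the surveyor's formula. First the cross-terms c_i = x_i·y_{i+1} − x_{i+1}·y_i:
  -63, -63, 0  ⇒  2A = -126, A = -63.
Then Σ (x_i + x_{i+1})·c_i = -1134, so x̄ = -1134 / (6·(-63)) = 3.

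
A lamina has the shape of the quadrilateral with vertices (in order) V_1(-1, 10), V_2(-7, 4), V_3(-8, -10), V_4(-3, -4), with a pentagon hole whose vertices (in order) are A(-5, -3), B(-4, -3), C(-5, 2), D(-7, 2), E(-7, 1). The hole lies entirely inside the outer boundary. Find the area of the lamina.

59.5

Outer boundary:
Apply the shoelace formula: 2A = Σ (x_i·y_{i+1} − x_{i+1}·y_i), indices taken mod 4.
V_1→V_2: (-1)(4) − (-7)(10) = 66
V_2→V_3: (-7)(-10) − (-8)(4) = 102
V_3→V_4: (-8)(-4) − (-3)(-10) = 2
V_4→V_1: (-3)(10) − (-1)(-4) = -34
Σ = 136
Area = |Σ|/2 = 68.
Hole:
Apply Gauss's area formula: 2A = Σ (x_i·y_{i+1} − x_{i+1}·y_i), indices taken mod 5.
Cross-terms: 3, -23, 4, 7, 26  ⇒  Σ = 17
Area = |Σ|/2 = 8.5.
Net area = 68 − 8.5 = 59.5.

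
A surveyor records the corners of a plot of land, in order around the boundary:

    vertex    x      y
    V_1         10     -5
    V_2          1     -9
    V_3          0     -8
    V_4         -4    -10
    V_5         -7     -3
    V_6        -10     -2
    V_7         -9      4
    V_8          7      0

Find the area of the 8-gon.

160

Apply the shoelace formula: 2A = Σ (x_i·y_{i+1} − x_{i+1}·y_i), indices taken mod 8.
Cross-terms: -85, -8, -32, -58, -16, -58, -28, -35  ⇒  Σ = -320
Area = |Σ|/2 = 160.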